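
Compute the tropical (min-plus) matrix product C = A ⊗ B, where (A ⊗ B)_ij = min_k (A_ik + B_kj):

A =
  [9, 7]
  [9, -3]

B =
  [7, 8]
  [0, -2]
A ⊗ B =
  [7, 5]
  [-3, -5]

Apply the min-plus product entry-by-entry:
  C[0][0] = min over k of (A[0][0] + B[0][0] = 9 + 7 = 16, A[0][1] + B[1][0] = 7 + 0 = 7) = 7 (attained at k = 1)
  C[0][1] = min over k of (A[0][0] + B[0][1] = 9 + 8 = 17, A[0][1] + B[1][1] = 7 + -2 = 5) = 5 (attained at k = 1)
  C[1][0] = min over k of (A[1][0] + B[0][0] = 9 + 7 = 16, A[1][1] + B[1][0] = -3 + 0 = -3) = -3 (attained at k = 1)
  C[1][1] = min over k of (A[1][0] + B[0][1] = 9 + 8 = 17, A[1][1] + B[1][1] = -3 + -2 = -5) = -5 (attained at k = 1)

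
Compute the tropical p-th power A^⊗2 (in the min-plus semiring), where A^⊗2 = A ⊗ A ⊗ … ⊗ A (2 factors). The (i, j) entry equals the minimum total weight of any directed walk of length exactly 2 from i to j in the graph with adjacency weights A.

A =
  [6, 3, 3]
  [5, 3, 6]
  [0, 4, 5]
A^⊗2 =
  [3, 6, 8]
  [6, 6, 8]
  [5, 3, 3]

Each entry (A^⊗2)_ij equals the minimum over all length-2 walks i = v_0 → v_1 → … → v_2 = j of Σ_t A[v_t][v_{t+1}]. For example, for (i, j) = (0, 2) we minimise over 3 possible intermediate vertex sequences; the minimum is 8, attained along the walk 0 → 2 → 2.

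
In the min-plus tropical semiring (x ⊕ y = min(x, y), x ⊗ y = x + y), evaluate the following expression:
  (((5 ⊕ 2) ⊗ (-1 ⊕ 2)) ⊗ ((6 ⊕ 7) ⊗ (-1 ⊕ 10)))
(((5 ⊕ 2) ⊗ (-1 ⊕ 2)) ⊗ ((6 ⊕ 7) ⊗ (-1 ⊕ 10))) = 6

Expand innermost to outermost. Recall ⊕ takes the minimum of its arguments and ⊗ takes their sum. Working out the expression (((5 ⊕ 2) ⊗ (-1 ⊕ 2)) ⊗ ((6 ⊕ 7) ⊗ (-1 ⊕ 10))) gives 6.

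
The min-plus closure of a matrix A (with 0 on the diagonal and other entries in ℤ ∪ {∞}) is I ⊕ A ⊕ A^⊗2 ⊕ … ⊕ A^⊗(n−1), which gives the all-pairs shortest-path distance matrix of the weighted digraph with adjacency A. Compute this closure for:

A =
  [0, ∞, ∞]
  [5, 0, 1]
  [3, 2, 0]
Closure =
  [0, ∞, ∞]
  [4, 0, 1]
  [3, 2, 0]

This is the Floyd-Warshall all-pairs shortest-path computation. For each intermediate vertex k = 0, 1, …, 2, update dist[i][j] ← min(dist[i][j], dist[i][k] + dist[k][j]). The final matrix gives, for each (i, j), the minimum total weight of any directed path from i to j (possibly empty when i = j).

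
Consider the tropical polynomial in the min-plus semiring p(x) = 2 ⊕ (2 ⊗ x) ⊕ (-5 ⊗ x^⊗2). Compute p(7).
p(7) = 2

A tropical monomial a ⊗ x^⊗i evaluates to a + i · x. Evaluating each term at x = 7:
  Term 0 contributes 2 + 0 · 7 = 2
  Term 1 contributes 2 + 1 · 7 = 9
  Term 2 contributes -5 + 2 · 7 = 9
p(7) = ⊕ of these = min[2, 9, 9] = 2.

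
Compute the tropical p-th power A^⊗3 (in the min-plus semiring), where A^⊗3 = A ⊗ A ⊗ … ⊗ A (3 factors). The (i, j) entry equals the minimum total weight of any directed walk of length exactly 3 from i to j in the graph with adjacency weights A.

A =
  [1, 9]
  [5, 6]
A^⊗3 =
  [3, 11]
  [7, 15]

Each entry (A^⊗3)_ij equals the minimum over all length-3 walks i = v_0 → v_1 → … → v_3 = j of Σ_t A[v_t][v_{t+1}]. For example, for (i, j) = (0, 1) we minimise over 4 possible intermediate vertex sequences; the minimum is 11, attained along the walk 0 → 0 → 0 → 1.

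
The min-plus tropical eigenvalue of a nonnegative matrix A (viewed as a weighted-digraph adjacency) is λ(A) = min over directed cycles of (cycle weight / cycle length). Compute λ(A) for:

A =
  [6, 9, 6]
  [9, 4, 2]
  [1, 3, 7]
λ(A) = 5/2

Enumerate directed cycles and compute their means (weight / length). Sample:
  cycle 0 → 0: weight = 6, length = 1, mean = 6/1 ≈ 6.000
  cycle 1 → 1: weight = 4, length = 1, mean = 4/1 ≈ 4.000
  cycle 2 → 2: weight = 7, length = 1, mean = 7/1 ≈ 7.000
  cycle 0 → 1 → 0: weight = 18, length = 2, mean = 18/2 ≈ 9.000
  cycle 0 → 2 → 0: weight = 7, length = 2, mean = 7/2 ≈ 3.500
  cycle 1 → 0 → 1: weight = 18, length = 2, mean = 18/2 ≈ 9.000
Minimum mean = 2.500, attained e.g. along the cycle 1 → 2 → 1 with weight 5 and length 2. So λ(A) = 5/2 = 5/2.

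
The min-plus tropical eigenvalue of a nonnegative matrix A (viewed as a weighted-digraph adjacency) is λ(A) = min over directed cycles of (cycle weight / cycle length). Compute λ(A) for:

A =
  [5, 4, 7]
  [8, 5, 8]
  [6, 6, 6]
λ(A) = 5

Enumerate directed cycles and compute their means (weight / length). Sample:
  cycle 0 → 0: weight = 5, length = 1, mean = 5/1 ≈ 5.000
  cycle 1 → 1: weight = 5, length = 1, mean = 5/1 ≈ 5.000
  cycle 2 → 2: weight = 6, length = 1, mean = 6/1 ≈ 6.000
  cycle 0 → 1 → 0: weight = 12, length = 2, mean = 12/2 ≈ 6.000
  cycle 0 → 2 → 0: weight = 13, length = 2, mean = 13/2 ≈ 6.500
  cycle 1 → 0 → 1: weight = 12, length = 2, mean = 12/2 ≈ 6.000
Minimum mean = 5.000, attained e.g. along the cycle 0 → 0 with weight 5 and length 1. So λ(A) = 5/1 = 5.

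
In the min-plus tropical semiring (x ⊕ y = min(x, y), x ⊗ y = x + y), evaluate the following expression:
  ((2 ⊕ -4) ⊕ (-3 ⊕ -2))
((2 ⊕ -4) ⊕ (-3 ⊕ -2)) = -4

Expand innermost to outermost. Recall ⊕ takes the minimum of its arguments and ⊗ takes their sum. Working out the expression ((2 ⊕ -4) ⊕ (-3 ⊕ -2)) gives -4.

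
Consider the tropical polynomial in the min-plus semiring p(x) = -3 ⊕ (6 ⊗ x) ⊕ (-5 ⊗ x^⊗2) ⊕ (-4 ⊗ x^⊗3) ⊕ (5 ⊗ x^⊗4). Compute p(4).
p(4) = -3

A tropical monomial a ⊗ x^⊗i evaluates to a + i · x. Evaluating each term at x = 4:
  Term 0 contributes -3 + 0 · 4 = -3
  Term 1 contributes 6 + 1 · 4 = 10
  Term 2 contributes -5 + 2 · 4 = 3
  Term 3 contributes -4 + 3 · 4 = 8
  Term 4 contributes 5 + 4 · 4 = 21
p(4) = ⊕ of these = min[-3, 10, 3, 8, 21] = -3.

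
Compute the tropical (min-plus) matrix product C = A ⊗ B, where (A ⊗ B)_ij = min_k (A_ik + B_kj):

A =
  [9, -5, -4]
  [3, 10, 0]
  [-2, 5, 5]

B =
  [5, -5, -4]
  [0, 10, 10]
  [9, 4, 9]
A ⊗ B =
  [-5, 0, 5]
  [8, -2, -1]
  [3, -7, -6]

Apply the min-plus product entry-by-entry:
  C[0][0] = min over k of (A[0][0] + B[0][0] = 9 + 5 = 14, A[0][1] + B[1][0] = -5 + 0 = -5, A[0][2] + B[2][0] = -4 + 9 = 5) = -5 (attained at k = 1)
  C[0][1] = min over k of (A[0][0] + B[0][1] = 9 + -5 = 4, A[0][1] + B[1][1] = -5 + 10 = 5, A[0][2] + B[2][1] = -4 + 4 = 0) = 0 (attained at k = 2)
  C[0][2] = min over k of (A[0][0] + B[0][2] = 9 + -4 = 5, A[0][1] + B[1][2] = -5 + 10 = 5, A[0][2] + B[2][2] = -4 + 9 = 5) = 5 (attained at k = 0)
  C[1][0] = min over k of (A[1][0] + B[0][0] = 3 + 5 = 8, A[1][1] + B[1][0] = 10 + 0 = 10, A[1][2] + B[2][0] = 0 + 9 = 9) = 8 (attained at k = 0)
  C[1][1] = min over k of (A[1][0] + B[0][1] = 3 + -5 = -2, A[1][1] + B[1][1] = 10 + 10 = 20, A[1][2] + B[2][1] = 0 + 4 = 4) = -2 (attained at k = 0)
  C[1][2] = min over k of (A[1][0] + B[0][2] = 3 + -4 = -1, A[1][1] + B[1][2] = 10 + 10 = 20, A[1][2] + B[2][2] = 0 + 9 = 9) = -1 (attained at k = 0)
  C[2][0] = min over k of (A[2][0] + B[0][0] = -2 + 5 = 3, A[2][1] + B[1][0] = 5 + 0 = 5, A[2][2] + B[2][0] = 5 + 9 = 14) = 3 (attained at k = 0)
  C[2][1] = min over k of (A[2][0] + B[0][1] = -2 + -5 = -7, A[2][1] + B[1][1] = 5 + 10 = 15, A[2][2] + B[2][1] = 5 + 4 = 9) = -7 (attained at k = 0)
  C[2][2] = min over k of (A[2][0] + B[0][2] = -2 + -4 = -6, A[2][1] + B[1][2] = 5 + 10 = 15, A[2][2] + B[2][2] = 5 + 9 = 14) = -6 (attained at k = 0)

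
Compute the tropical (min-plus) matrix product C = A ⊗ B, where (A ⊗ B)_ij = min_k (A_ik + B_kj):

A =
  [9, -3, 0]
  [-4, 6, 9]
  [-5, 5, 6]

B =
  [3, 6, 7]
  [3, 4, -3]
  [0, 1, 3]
A ⊗ B =
  [0, 1, -6]
  [-1, 2, 3]
  [-2, 1, 2]

Apply the min-plus product entry-by-entry:
  C[0][0] = min over k of (A[0][0] + B[0][0] = 9 + 3 = 12, A[0][1] + B[1][0] = -3 + 3 = 0, A[0][2] + B[2][0] = 0 + 0 = 0) = 0 (attained at k = 1)
  C[0][1] = min over k of (A[0][0] + B[0][1] = 9 + 6 = 15, A[0][1] + B[1][1] = -3 + 4 = 1, A[0][2] + B[2][1] = 0 + 1 = 1) = 1 (attained at k = 1)
  C[0][2] = min over k of (A[0][0] + B[0][2] = 9 + 7 = 16, A[0][1] + B[1][2] = -3 + -3 = -6, A[0][2] + B[2][2] = 0 + 3 = 3) = -6 (attained at k = 1)
  C[1][0] = min over k of (A[1][0] + B[0][0] = -4 + 3 = -1, A[1][1] + B[1][0] = 6 + 3 = 9, A[1][2] + B[2][0] = 9 + 0 = 9) = -1 (attained at k = 0)
  C[1][1] = min over k of (A[1][0] + B[0][1] = -4 + 6 = 2, A[1][1] + B[1][1] = 6 + 4 = 10, A[1][2] + B[2][1] = 9 + 1 = 10) = 2 (attained at k = 0)
  C[1][2] = min over k of (A[1][0] + B[0][2] = -4 + 7 = 3, A[1][1] + B[1][2] = 6 + -3 = 3, A[1][2] + B[2][2] = 9 + 3 = 12) = 3 (attained at k = 0)
  C[2][0] = min over k of (A[2][0] + B[0][0] = -5 + 3 = -2, A[2][1] + B[1][0] = 5 + 3 = 8, A[2][2] + B[2][0] = 6 + 0 = 6) = -2 (attained at k = 0)
  C[2][1] = min over k of (A[2][0] + B[0][1] = -5 + 6 = 1, A[2][1] + B[1][1] = 5 + 4 = 9, A[2][2] + B[2][1] = 6 + 1 = 7) = 1 (attained at k = 0)
  C[2][2] = min over k of (A[2][0] + B[0][2] = -5 + 7 = 2, A[2][1] + B[1][2] = 5 + -3 = 2, A[2][2] + B[2][2] = 6 + 3 = 9) = 2 (attained at k = 0)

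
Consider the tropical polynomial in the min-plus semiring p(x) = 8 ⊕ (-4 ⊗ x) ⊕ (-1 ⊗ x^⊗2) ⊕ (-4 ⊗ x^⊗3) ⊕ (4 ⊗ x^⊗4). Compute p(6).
p(6) = 2

A tropical monomial a ⊗ x^⊗i evaluates to a + i · x. Evaluating each term at x = 6:
  Term 0 contributes 8 + 0 · 6 = 8
  Term 1 contributes -4 + 1 · 6 = 2
  Term 2 contributes -1 + 2 · 6 = 11
  Term 3 contributes -4 + 3 · 6 = 14
  Term 4 contributes 4 + 4 · 6 = 28
p(6) = ⊕ of these = min[8, 2, 11, 14, 28] = 2.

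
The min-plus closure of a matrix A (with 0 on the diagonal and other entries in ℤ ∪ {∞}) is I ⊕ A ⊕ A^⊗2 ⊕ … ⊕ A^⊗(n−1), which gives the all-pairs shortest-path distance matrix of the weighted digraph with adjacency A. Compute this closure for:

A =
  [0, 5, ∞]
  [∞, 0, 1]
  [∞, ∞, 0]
Closure =
  [0, 5, 6]
  [∞, 0, 1]
  [∞, ∞, 0]

This is the Floyd-Warshall all-pairs shortest-path computation. For each intermediate vertex k = 0, 1, …, 2, update dist[i][j] ← min(dist[i][j], dist[i][k] + dist[k][j]). The final matrix gives, for each (i, j), the minimum total weight of any directed path from i to j (possibly empty when i = j).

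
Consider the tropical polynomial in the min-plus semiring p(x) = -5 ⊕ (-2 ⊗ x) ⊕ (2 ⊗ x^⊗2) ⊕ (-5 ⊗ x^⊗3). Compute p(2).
p(2) = -5

A tropical monomial a ⊗ x^⊗i evaluates to a + i · x. Evaluating each term at x = 2:
  Term 0 contributes -5 + 0 · 2 = -5
  Term 1 contributes -2 + 1 · 2 = 0
  Term 2 contributes 2 + 2 · 2 = 6
  Term 3 contributes -5 + 3 · 2 = 1
p(2) = ⊕ of these = min[-5, 0, 6, 1] = -5.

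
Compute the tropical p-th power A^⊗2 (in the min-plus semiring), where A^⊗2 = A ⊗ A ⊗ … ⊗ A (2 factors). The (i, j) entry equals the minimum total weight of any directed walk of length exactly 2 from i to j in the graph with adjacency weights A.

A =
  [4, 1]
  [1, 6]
A^⊗2 =
  [2, 5]
  [5, 2]

Each entry (A^⊗2)_ij equals the minimum over all length-2 walks i = v_0 → v_1 → … → v_2 = j of Σ_t A[v_t][v_{t+1}]. For example, for (i, j) = (0, 1) we minimise over 2 possible intermediate vertex sequences; the minimum is 5, attained along the walk 0 → 0 → 1.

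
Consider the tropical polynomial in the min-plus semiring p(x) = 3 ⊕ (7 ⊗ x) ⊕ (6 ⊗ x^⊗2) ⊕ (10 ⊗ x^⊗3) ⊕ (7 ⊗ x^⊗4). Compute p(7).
p(7) = 3

A tropical monomial a ⊗ x^⊗i evaluates to a + i · x. Evaluating each term at x = 7:
  Term 0 contributes 3 + 0 · 7 = 3
  Term 1 contributes 7 + 1 · 7 = 14
  Term 2 contributes 6 + 2 · 7 = 20
  Term 3 contributes 10 + 3 · 7 = 31
  Term 4 contributes 7 + 4 · 7 = 35
p(7) = ⊕ of these = min[3, 14, 20, 31, 35] = 3.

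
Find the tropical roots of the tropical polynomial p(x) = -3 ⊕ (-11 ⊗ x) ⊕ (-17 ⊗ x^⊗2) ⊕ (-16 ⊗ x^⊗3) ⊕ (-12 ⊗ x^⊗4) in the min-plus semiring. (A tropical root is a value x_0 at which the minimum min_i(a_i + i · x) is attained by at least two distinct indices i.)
Roots: {-4, -1, 6, 8}

Each tropical root is a break point of the lower envelope of the lines y = a_i + i · x (there are 5 lines, with slopes 0, 1, ..., 4). Only the lines that attain the minimum somewhere contribute to roots; other lines are dominated. Here the surviving (envelope) indices are i = 4, i = 3, i = 2, i = 1, i = 0.
Intersections between consecutive envelope lines give the roots: for adjacent envelope indices i < j the intersection is x = (a_i − a_j) / (j − i). Reading off the sorted break points: {-4, -1, 6, 8}.
Verification: at each break x_0, at least two indices attain the minimum of min_i(a_i + i · x_0).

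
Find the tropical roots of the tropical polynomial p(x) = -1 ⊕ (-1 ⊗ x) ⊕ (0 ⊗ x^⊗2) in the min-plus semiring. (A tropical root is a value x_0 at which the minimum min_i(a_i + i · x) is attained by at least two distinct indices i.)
Roots: {-1, 0}

Each tropical root is a break point of the lower envelope of the lines y = a_i + i · x (there are 3 lines, with slopes 0, 1, ..., 2). Only the lines that attain the minimum somewhere contribute to roots; other lines are dominated. Here the surviving (envelope) indices are i = 2, i = 1, i = 0.
Intersections between consecutive envelope lines give the roots: for adjacent envelope indices i < j the intersection is x = (a_i − a_j) / (j − i). Reading off the sorted break points: {-1, 0}.
Verification: at each break x_0, at least two indices attain the minimum of min_i(a_i + i · x_0).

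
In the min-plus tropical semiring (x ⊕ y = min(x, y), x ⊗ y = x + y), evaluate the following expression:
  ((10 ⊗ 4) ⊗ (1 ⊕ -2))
((10 ⊗ 4) ⊗ (1 ⊕ -2)) = 12

Expand innermost to outermost. Recall ⊕ takes the minimum of its arguments and ⊗ takes their sum. Working out the expression ((10 ⊗ 4) ⊗ (1 ⊕ -2)) gives 12.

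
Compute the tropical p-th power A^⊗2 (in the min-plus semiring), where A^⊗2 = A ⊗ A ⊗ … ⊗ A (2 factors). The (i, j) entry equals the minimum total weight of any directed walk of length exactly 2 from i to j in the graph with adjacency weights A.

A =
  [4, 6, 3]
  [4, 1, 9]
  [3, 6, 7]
A^⊗2 =
  [6, 7, 7]
  [5, 2, 7]
  [7, 7, 6]

Each entry (A^⊗2)_ij equals the minimum over all length-2 walks i = v_0 → v_1 → … → v_2 = j of Σ_t A[v_t][v_{t+1}]. For example, for (i, j) = (0, 2) we minimise over 3 possible intermediate vertex sequences; the minimum is 7, attained along the walk 0 → 0 → 2.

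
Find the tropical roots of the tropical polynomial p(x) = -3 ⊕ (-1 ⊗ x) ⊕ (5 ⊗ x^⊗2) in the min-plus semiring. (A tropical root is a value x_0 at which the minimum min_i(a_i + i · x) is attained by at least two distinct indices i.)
Roots: {-6, -2}

Each tropical root is a break point of the lower envelope of the lines y = a_i + i · x (there are 3 lines, with slopes 0, 1, ..., 2). Only the lines that attain the minimum somewhere contribute to roots; other lines are dominated. Here the surviving (envelope) indices are i = 2, i = 1, i = 0.
Intersections between consecutive envelope lines give the roots: for adjacent envelope indices i < j the intersection is x = (a_i − a_j) / (j − i). Reading off the sorted break points: {-6, -2}.
Verification: at each break x_0, at least two indices attain the minimum of min_i(a_i + i · x_0).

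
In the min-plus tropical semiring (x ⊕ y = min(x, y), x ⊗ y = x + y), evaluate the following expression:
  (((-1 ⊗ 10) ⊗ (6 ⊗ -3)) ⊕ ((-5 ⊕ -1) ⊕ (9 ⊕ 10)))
(((-1 ⊗ 10) ⊗ (6 ⊗ -3)) ⊕ ((-5 ⊕ -1) ⊕ (9 ⊕ 10))) = -5

Expand innermost to outermost. Recall ⊕ takes the minimum of its arguments and ⊗ takes their sum. Working out the expression (((-1 ⊗ 10) ⊗ (6 ⊗ -3)) ⊕ ((-5 ⊕ -1) ⊕ (9 ⊕ 10))) gives -5.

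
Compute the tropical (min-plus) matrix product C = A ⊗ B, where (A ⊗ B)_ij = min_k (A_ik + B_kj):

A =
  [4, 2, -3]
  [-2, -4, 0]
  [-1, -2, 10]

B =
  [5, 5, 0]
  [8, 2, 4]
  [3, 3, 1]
A ⊗ B =
  [0, 0, -2]
  [3, -2, -2]
  [4, 0, -1]

Apply the min-plus product entry-by-entry:
  C[0][0] = min over k of (A[0][0] + B[0][0] = 4 + 5 = 9, A[0][1] + B[1][0] = 2 + 8 = 10, A[0][2] + B[2][0] = -3 + 3 = 0) = 0 (attained at k = 2)
  C[0][1] = min over k of (A[0][0] + B[0][1] = 4 + 5 = 9, A[0][1] + B[1][1] = 2 + 2 = 4, A[0][2] + B[2][1] = -3 + 3 = 0) = 0 (attained at k = 2)
  C[0][2] = min over k of (A[0][0] + B[0][2] = 4 + 0 = 4, A[0][1] + B[1][2] = 2 + 4 = 6, A[0][2] + B[2][2] = -3 + 1 = -2) = -2 (attained at k = 2)
  C[1][0] = min over k of (A[1][0] + B[0][0] = -2 + 5 = 3, A[1][1] + B[1][0] = -4 + 8 = 4, A[1][2] + B[2][0] = 0 + 3 = 3) = 3 (attained at k = 0)
  C[1][1] = min over k of (A[1][0] + B[0][1] = -2 + 5 = 3, A[1][1] + B[1][1] = -4 + 2 = -2, A[1][2] + B[2][1] = 0 + 3 = 3) = -2 (attained at k = 1)
  C[1][2] = min over k of (A[1][0] + B[0][2] = -2 + 0 = -2, A[1][1] + B[1][2] = -4 + 4 = 0, A[1][2] + B[2][2] = 0 + 1 = 1) = -2 (attained at k = 0)
  C[2][0] = min over k of (A[2][0] + B[0][0] = -1 + 5 = 4, A[2][1] + B[1][0] = -2 + 8 = 6, A[2][2] + B[2][0] = 10 + 3 = 13) = 4 (attained at k = 0)
  C[2][1] = min over k of (A[2][0] + B[0][1] = -1 + 5 = 4, A[2][1] + B[1][1] = -2 + 2 = 0, A[2][2] + B[2][1] = 10 + 3 = 13) = 0 (attained at k = 1)
  C[2][2] = min over k of (A[2][0] + B[0][2] = -1 + 0 = -1, A[2][1] + B[1][2] = -2 + 4 = 2, A[2][2] + B[2][2] = 10 + 1 = 11) = -1 (attained at k = 0)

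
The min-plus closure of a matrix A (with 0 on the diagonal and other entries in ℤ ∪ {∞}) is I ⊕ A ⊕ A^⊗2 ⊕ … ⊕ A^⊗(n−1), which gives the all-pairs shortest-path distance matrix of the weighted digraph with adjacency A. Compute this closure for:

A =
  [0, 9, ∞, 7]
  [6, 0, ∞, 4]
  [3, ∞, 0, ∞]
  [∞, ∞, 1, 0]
Closure =
  [0, 9, 8, 7]
  [6, 0, 5, 4]
  [3, 12, 0, 10]
  [4, 13, 1, 0]

This is the Floyd-Warshall all-pairs shortest-path computation. For each intermediate vertex k = 0, 1, …, 3, update dist[i][j] ← min(dist[i][j], dist[i][k] + dist[k][j]). The final matrix gives, for each (i, j), the minimum total weight of any directed path from i to j (possibly empty when i = j).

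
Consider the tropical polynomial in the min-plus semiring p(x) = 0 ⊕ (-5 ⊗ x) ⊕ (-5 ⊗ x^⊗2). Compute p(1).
p(1) = -4

A tropical monomial a ⊗ x^⊗i evaluates to a + i · x. Evaluating each term at x = 1:
  Term 0 contributes 0 + 0 · 1 = 0
  Term 1 contributes -5 + 1 · 1 = -4
  Term 2 contributes -5 + 2 · 1 = -3
p(1) = ⊕ of these = min[0, -4, -3] = -4.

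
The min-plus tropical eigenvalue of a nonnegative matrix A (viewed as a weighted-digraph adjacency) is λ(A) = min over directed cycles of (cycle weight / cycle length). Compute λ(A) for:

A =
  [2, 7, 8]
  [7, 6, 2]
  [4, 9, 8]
λ(A) = 2

Enumerate directed cycles and compute their means (weight / length). Sample:
  cycle 0 → 0: weight = 2, length = 1, mean = 2/1 ≈ 2.000
  cycle 1 → 1: weight = 6, length = 1, mean = 6/1 ≈ 6.000
  cycle 2 → 2: weight = 8, length = 1, mean = 8/1 ≈ 8.000
  cycle 0 → 1 → 0: weight = 14, length = 2, mean = 14/2 ≈ 7.000
  cycle 0 → 2 → 0: weight = 12, length = 2, mean = 12/2 ≈ 6.000
  cycle 1 → 0 → 1: weight = 14, length = 2, mean = 14/2 ≈ 7.000
Minimum mean = 2.000, attained e.g. along the cycle 0 → 0 with weight 2 and length 1. So λ(A) = 2/1 = 2.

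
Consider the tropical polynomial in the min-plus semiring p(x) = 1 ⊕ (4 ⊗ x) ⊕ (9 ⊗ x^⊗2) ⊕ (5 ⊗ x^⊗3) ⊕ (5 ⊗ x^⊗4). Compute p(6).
p(6) = 1

A tropical monomial a ⊗ x^⊗i evaluates to a + i · x. Evaluating each term at x = 6:
  Term 0 contributes 1 + 0 · 6 = 1
  Term 1 contributes 4 + 1 · 6 = 10
  Term 2 contributes 9 + 2 · 6 = 21
  Term 3 contributes 5 + 3 · 6 = 23
  Term 4 contributes 5 + 4 · 6 = 29
p(6) = ⊕ of these = min[1, 10, 21, 23, 29] = 1.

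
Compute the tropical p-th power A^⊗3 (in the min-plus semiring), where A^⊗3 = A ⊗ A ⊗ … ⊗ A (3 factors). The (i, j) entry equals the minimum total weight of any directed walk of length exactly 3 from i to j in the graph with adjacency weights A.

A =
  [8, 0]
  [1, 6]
A^⊗3 =
  [7, 1]
  [2, 7]

Each entry (A^⊗3)_ij equals the minimum over all length-3 walks i = v_0 → v_1 → … → v_3 = j of Σ_t A[v_t][v_{t+1}]. For example, for (i, j) = (0, 1) we minimise over 4 possible intermediate vertex sequences; the minimum is 1, attained along the walk 0 → 1 → 0 → 1.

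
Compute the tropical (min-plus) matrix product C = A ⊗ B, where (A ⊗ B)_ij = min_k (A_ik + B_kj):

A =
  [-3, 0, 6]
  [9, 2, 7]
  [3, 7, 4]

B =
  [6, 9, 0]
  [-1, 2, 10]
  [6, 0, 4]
A ⊗ B =
  [-1, 2, -3]
  [1, 4, 9]
  [6, 4, 3]

Apply the min-plus product entry-by-entry:
  C[0][0] = min over k of (A[0][0] + B[0][0] = -3 + 6 = 3, A[0][1] + B[1][0] = 0 + -1 = -1, A[0][2] + B[2][0] = 6 + 6 = 12) = -1 (attained at k = 1)
  C[0][1] = min over k of (A[0][0] + B[0][1] = -3 + 9 = 6, A[0][1] + B[1][1] = 0 + 2 = 2, A[0][2] + B[2][1] = 6 + 0 = 6) = 2 (attained at k = 1)
  C[0][2] = min over k of (A[0][0] + B[0][2] = -3 + 0 = -3, A[0][1] + B[1][2] = 0 + 10 = 10, A[0][2] + B[2][2] = 6 + 4 = 10) = -3 (attained at k = 0)
  C[1][0] = min over k of (A[1][0] + B[0][0] = 9 + 6 = 15, A[1][1] + B[1][0] = 2 + -1 = 1, A[1][2] + B[2][0] = 7 + 6 = 13) = 1 (attained at k = 1)
  C[1][1] = min over k of (A[1][0] + B[0][1] = 9 + 9 = 18, A[1][1] + B[1][1] = 2 + 2 = 4, A[1][2] + B[2][1] = 7 + 0 = 7) = 4 (attained at k = 1)
  C[1][2] = min over k of (A[1][0] + B[0][2] = 9 + 0 = 9, A[1][1] + B[1][2] = 2 + 10 = 12, A[1][2] + B[2][2] = 7 + 4 = 11) = 9 (attained at k = 0)
  C[2][0] = min over k of (A[2][0] + B[0][0] = 3 + 6 = 9, A[2][1] + B[1][0] = 7 + -1 = 6, A[2][2] + B[2][0] = 4 + 6 = 10) = 6 (attained at k = 1)
  C[2][1] = min over k of (A[2][0] + B[0][1] = 3 + 9 = 12, A[2][1] + B[1][1] = 7 + 2 = 9, A[2][2] + B[2][1] = 4 + 0 = 4) = 4 (attained at k = 2)
  C[2][2] = min over k of (A[2][0] + B[0][2] = 3 + 0 = 3, A[2][1] + B[1][2] = 7 + 10 = 17, A[2][2] + B[2][2] = 4 + 4 = 8) = 3 (attained at k = 0)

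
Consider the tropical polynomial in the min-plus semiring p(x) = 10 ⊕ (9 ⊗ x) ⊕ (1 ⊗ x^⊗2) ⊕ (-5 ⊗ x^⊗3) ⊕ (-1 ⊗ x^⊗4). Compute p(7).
p(7) = 10

A tropical monomial a ⊗ x^⊗i evaluates to a + i · x. Evaluating each term at x = 7:
  Term 0 contributes 10 + 0 · 7 = 10
  Term 1 contributes 9 + 1 · 7 = 16
  Term 2 contributes 1 + 2 · 7 = 15
  Term 3 contributes -5 + 3 · 7 = 16
  Term 4 contributes -1 + 4 · 7 = 27
p(7) = ⊕ of these = min[10, 16, 15, 16, 27] = 10.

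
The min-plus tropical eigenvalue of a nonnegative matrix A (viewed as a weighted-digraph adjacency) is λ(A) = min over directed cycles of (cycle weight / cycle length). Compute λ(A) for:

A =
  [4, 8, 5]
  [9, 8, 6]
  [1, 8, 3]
λ(A) = 3

Enumerate directed cycles and compute their means (weight / length). Sample:
  cycle 0 → 0: weight = 4, length = 1, mean = 4/1 ≈ 4.000
  cycle 1 → 1: weight = 8, length = 1, mean = 8/1 ≈ 8.000
  cycle 2 → 2: weight = 3, length = 1, mean = 3/1 ≈ 3.000
  cycle 0 → 1 → 0: weight = 17, length = 2, mean = 17/2 ≈ 8.500
  cycle 0 → 2 → 0: weight = 6, length = 2, mean = 6/2 ≈ 3.000
  cycle 1 → 0 → 1: weight = 17, length = 2, mean = 17/2 ≈ 8.500
Minimum mean = 3.000, attained e.g. along the cycle 2 → 2 with weight 3 and length 1. So λ(A) = 3/1 = 3.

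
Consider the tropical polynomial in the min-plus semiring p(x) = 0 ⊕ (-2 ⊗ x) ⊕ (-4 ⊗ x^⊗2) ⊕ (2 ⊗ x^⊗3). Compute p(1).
p(1) = -2

A tropical monomial a ⊗ x^⊗i evaluates to a + i · x. Evaluating each term at x = 1:
  Term 0 contributes 0 + 0 · 1 = 0
  Term 1 contributes -2 + 1 · 1 = -1
  Term 2 contributes -4 + 2 · 1 = -2
  Term 3 contributes 2 + 3 · 1 = 5
p(1) = ⊕ of these = min[0, -1, -2, 5] = -2.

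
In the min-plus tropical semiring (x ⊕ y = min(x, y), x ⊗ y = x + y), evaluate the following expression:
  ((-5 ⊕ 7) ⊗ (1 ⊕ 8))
((-5 ⊕ 7) ⊗ (1 ⊕ 8)) = -4

Expand innermost to outermost. Recall ⊕ takes the minimum of its arguments and ⊗ takes their sum. Working out the expression ((-5 ⊕ 7) ⊗ (1 ⊕ 8)) gives -4.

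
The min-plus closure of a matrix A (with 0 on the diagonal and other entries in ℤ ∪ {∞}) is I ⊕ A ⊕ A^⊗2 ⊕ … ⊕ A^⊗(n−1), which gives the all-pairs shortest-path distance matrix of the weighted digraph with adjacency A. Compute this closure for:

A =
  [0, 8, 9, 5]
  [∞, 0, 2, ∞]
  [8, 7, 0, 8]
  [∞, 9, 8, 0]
Closure =
  [0, 8, 9, 5]
  [10, 0, 2, 10]
  [8, 7, 0, 8]
  [16, 9, 8, 0]

This is the Floyd-Warshall all-pairs shortest-path computation. For each intermediate vertex k = 0, 1, …, 3, update dist[i][j] ← min(dist[i][j], dist[i][k] + dist[k][j]). The final matrix gives, for each (i, j), the minimum total weight of any directed path from i to j (possibly empty when i = j).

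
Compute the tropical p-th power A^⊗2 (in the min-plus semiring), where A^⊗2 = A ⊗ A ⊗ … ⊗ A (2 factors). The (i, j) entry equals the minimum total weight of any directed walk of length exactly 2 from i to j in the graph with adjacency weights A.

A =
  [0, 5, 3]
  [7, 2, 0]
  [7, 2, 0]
A^⊗2 =
  [0, 5, 3]
  [7, 2, 0]
  [7, 2, 0]

Each entry (A^⊗2)_ij equals the minimum over all length-2 walks i = v_0 → v_1 → … → v_2 = j of Σ_t A[v_t][v_{t+1}]. For example, for (i, j) = (0, 2) we minimise over 3 possible intermediate vertex sequences; the minimum is 3, attained along the walk 0 → 0 → 2.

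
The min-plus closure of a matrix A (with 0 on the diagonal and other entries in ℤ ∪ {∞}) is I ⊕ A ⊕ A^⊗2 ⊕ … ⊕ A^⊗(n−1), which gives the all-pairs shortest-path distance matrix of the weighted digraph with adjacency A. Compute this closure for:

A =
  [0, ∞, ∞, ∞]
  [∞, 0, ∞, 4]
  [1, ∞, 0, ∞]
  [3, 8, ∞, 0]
Closure =
  [0, ∞, ∞, ∞]
  [7, 0, ∞, 4]
  [1, ∞, 0, ∞]
  [3, 8, ∞, 0]

This is the Floyd-Warshall all-pairs shortest-path computation. For each intermediate vertex k = 0, 1, …, 3, update dist[i][j] ← min(dist[i][j], dist[i][k] + dist[k][j]). The final matrix gives, for each (i, j), the minimum total weight of any directed path from i to j (possibly empty when i = j).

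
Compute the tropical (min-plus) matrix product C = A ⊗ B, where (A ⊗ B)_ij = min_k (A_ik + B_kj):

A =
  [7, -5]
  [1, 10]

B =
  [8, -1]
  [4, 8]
A ⊗ B =
  [-1, 3]
  [9, 0]

Apply the min-plus product entry-by-entry:
  C[0][0] = min over k of (A[0][0] + B[0][0] = 7 + 8 = 15, A[0][1] + B[1][0] = -5 + 4 = -1) = -1 (attained at k = 1)
  C[0][1] = min over k of (A[0][0] + B[0][1] = 7 + -1 = 6, A[0][1] + B[1][1] = -5 + 8 = 3) = 3 (attained at k = 1)
  C[1][0] = min over k of (A[1][0] + B[0][0] = 1 + 8 = 9, A[1][1] + B[1][0] = 10 + 4 = 14) = 9 (attained at k = 0)
  C[1][1] = min over k of (A[1][0] + B[0][1] = 1 + -1 = 0, A[1][1] + B[1][1] = 10 + 8 = 18) = 0 (attained at k = 0)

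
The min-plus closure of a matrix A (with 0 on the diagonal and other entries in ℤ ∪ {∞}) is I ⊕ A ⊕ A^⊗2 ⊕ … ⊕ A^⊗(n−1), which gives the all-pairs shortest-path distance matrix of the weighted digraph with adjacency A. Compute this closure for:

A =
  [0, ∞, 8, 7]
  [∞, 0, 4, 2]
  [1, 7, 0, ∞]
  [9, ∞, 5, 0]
Closure =
  [0, 15, 8, 7]
  [5, 0, 4, 2]
  [1, 7, 0, 8]
  [6, 12, 5, 0]

This is the Floyd-Warshall all-pairs shortest-path computation. For each intermediate vertex k = 0, 1, …, 3, update dist[i][j] ← min(dist[i][j], dist[i][k] + dist[k][j]). The final matrix gives, for each (i, j), the minimum total weight of any directed path from i to j (possibly empty when i = j).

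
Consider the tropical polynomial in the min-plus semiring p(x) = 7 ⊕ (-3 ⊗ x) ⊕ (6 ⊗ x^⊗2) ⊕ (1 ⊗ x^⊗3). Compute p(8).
p(8) = 5

A tropical monomial a ⊗ x^⊗i evaluates to a + i · x. Evaluating each term at x = 8:
  Term 0 contributes 7 + 0 · 8 = 7
  Term 1 contributes -3 + 1 · 8 = 5
  Term 2 contributes 6 + 2 · 8 = 22
  Term 3 contributes 1 + 3 · 8 = 25
p(8) = ⊕ of these = min[7, 5, 22, 25] = 5.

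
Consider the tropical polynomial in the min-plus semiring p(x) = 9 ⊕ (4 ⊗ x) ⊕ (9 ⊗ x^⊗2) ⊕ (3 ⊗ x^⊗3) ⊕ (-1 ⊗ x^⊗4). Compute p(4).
p(4) = 8

A tropical monomial a ⊗ x^⊗i evaluates to a + i · x. Evaluating each term at x = 4:
  Term 0 contributes 9 + 0 · 4 = 9
  Term 1 contributes 4 + 1 · 4 = 8
  Term 2 contributes 9 + 2 · 4 = 17
  Term 3 contributes 3 + 3 · 4 = 15
  Term 4 contributes -1 + 4 · 4 = 15
p(4) = ⊕ of these = min[9, 8, 17, 15, 15] = 8.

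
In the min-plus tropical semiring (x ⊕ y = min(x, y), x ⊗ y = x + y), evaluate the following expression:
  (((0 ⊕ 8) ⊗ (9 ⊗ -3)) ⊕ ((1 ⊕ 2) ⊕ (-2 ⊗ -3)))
(((0 ⊕ 8) ⊗ (9 ⊗ -3)) ⊕ ((1 ⊕ 2) ⊕ (-2 ⊗ -3))) = -5

Expand innermost to outermost. Recall ⊕ takes the minimum of its arguments and ⊗ takes their sum. Working out the expression (((0 ⊕ 8) ⊗ (9 ⊗ -3)) ⊕ ((1 ⊕ 2) ⊕ (-2 ⊗ -3))) gives -5.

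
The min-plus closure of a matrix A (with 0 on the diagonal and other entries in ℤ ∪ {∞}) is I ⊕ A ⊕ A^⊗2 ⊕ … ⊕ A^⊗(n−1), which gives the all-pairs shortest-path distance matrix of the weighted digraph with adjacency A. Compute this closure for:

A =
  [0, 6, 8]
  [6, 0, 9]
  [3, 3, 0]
Closure =
  [0, 6, 8]
  [6, 0, 9]
  [3, 3, 0]

This is the Floyd-Warshall all-pairs shortest-path computation. For each intermediate vertex k = 0, 1, …, 2, update dist[i][j] ← min(dist[i][j], dist[i][k] + dist[k][j]). The final matrix gives, for each (i, j), the minimum total weight of any directed path from i to j (possibly empty when i = j).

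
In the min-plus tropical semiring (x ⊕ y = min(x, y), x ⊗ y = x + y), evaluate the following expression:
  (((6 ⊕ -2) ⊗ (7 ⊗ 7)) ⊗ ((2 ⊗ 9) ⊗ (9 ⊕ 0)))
(((6 ⊕ -2) ⊗ (7 ⊗ 7)) ⊗ ((2 ⊗ 9) ⊗ (9 ⊕ 0))) = 23

Expand innermost to outermost. Recall ⊕ takes the minimum of its arguments and ⊗ takes their sum. Working out the expression (((6 ⊕ -2) ⊗ (7 ⊗ 7)) ⊗ ((2 ⊗ 9) ⊗ (9 ⊕ 0))) gives 23.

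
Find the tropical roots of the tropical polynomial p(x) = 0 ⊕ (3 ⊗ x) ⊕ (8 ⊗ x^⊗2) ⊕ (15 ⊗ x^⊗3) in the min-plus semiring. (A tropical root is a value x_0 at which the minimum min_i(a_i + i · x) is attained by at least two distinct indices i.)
Roots: {-7, -5, -3}

Each tropical root is a break point of the lower envelope of the lines y = a_i + i · x (there are 4 lines, with slopes 0, 1, ..., 3). Only the lines that attain the minimum somewhere contribute to roots; other lines are dominated. Here the surviving (envelope) indices are i = 3, i = 2, i = 1, i = 0.
Intersections between consecutive envelope lines give the roots: for adjacent envelope indices i < j the intersection is x = (a_i − a_j) / (j − i). Reading off the sorted break points: {-7, -5, -3}.
Verification: at each break x_0, at least two indices attain the minimum of min_i(a_i + i · x_0).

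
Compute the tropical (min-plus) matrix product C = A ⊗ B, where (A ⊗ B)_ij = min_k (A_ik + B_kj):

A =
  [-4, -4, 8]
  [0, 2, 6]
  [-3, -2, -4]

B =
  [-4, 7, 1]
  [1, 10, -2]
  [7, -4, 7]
A ⊗ B =
  [-8, 3, -6]
  [-4, 2, 0]
  [-7, -8, -4]

Apply the min-plus product entry-by-entry:
  C[0][0] = min over k of (A[0][0] + B[0][0] = -4 + -4 = -8, A[0][1] + B[1][0] = -4 + 1 = -3, A[0][2] + B[2][0] = 8 + 7 = 15) = -8 (attained at k = 0)
  C[0][1] = min over k of (A[0][0] + B[0][1] = -4 + 7 = 3, A[0][1] + B[1][1] = -4 + 10 = 6, A[0][2] + B[2][1] = 8 + -4 = 4) = 3 (attained at k = 0)
  C[0][2] = min over k of (A[0][0] + B[0][2] = -4 + 1 = -3, A[0][1] + B[1][2] = -4 + -2 = -6, A[0][2] + B[2][2] = 8 + 7 = 15) = -6 (attained at k = 1)
  C[1][0] = min over k of (A[1][0] + B[0][0] = 0 + -4 = -4, A[1][1] + B[1][0] = 2 + 1 = 3, A[1][2] + B[2][0] = 6 + 7 = 13) = -4 (attained at k = 0)
  C[1][1] = min over k of (A[1][0] + B[0][1] = 0 + 7 = 7, A[1][1] + B[1][1] = 2 + 10 = 12, A[1][2] + B[2][1] = 6 + -4 = 2) = 2 (attained at k = 2)
  C[1][2] = min over k of (A[1][0] + B[0][2] = 0 + 1 = 1, A[1][1] + B[1][2] = 2 + -2 = 0, A[1][2] + B[2][2] = 6 + 7 = 13) = 0 (attained at k = 1)
  C[2][0] = min over k of (A[2][0] + B[0][0] = -3 + -4 = -7, A[2][1] + B[1][0] = -2 + 1 = -1, A[2][2] + B[2][0] = -4 + 7 = 3) = -7 (attained at k = 0)
  C[2][1] = min over k of (A[2][0] + B[0][1] = -3 + 7 = 4, A[2][1] + B[1][1] = -2 + 10 = 8, A[2][2] + B[2][1] = -4 + -4 = -8) = -8 (attained at k = 2)
  C[2][2] = min over k of (A[2][0] + B[0][2] = -3 + 1 = -2, A[2][1] + B[1][2] = -2 + -2 = -4, A[2][2] + B[2][2] = -4 + 7 = 3) = -4 (attained at k = 1)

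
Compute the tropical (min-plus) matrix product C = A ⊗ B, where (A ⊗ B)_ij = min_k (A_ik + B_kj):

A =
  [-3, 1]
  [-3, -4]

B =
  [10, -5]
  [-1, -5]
A ⊗ B =
  [0, -8]
  [-5, -9]

Apply the min-plus product entry-by-entry:
  C[0][0] = min over k of (A[0][0] + B[0][0] = -3 + 10 = 7, A[0][1] + B[1][0] = 1 + -1 = 0) = 0 (attained at k = 1)
  C[0][1] = min over k of (A[0][0] + B[0][1] = -3 + -5 = -8, A[0][1] + B[1][1] = 1 + -5 = -4) = -8 (attained at k = 0)
  C[1][0] = min over k of (A[1][0] + B[0][0] = -3 + 10 = 7, A[1][1] + B[1][0] = -4 + -1 = -5) = -5 (attained at k = 1)
  C[1][1] = min over k of (A[1][0] + B[0][1] = -3 + -5 = -8, A[1][1] + B[1][1] = -4 + -5 = -9) = -9 (attained at k = 1)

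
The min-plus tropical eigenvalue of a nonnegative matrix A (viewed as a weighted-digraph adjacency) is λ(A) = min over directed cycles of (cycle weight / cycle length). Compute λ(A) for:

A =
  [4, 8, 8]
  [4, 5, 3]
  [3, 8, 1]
λ(A) = 1

Enumerate directed cycles and compute their means (weight / length). Sample:
  cycle 0 → 0: weight = 4, length = 1, mean = 4/1 ≈ 4.000
  cycle 1 → 1: weight = 5, length = 1, mean = 5/1 ≈ 5.000
  cycle 2 → 2: weight = 1, length = 1, mean = 1/1 ≈ 1.000
  cycle 0 → 1 → 0: weight = 12, length = 2, mean = 12/2 ≈ 6.000
  cycle 0 → 2 → 0: weight = 11, length = 2, mean = 11/2 ≈ 5.500
  cycle 1 → 0 → 1: weight = 12, length = 2, mean = 12/2 ≈ 6.000
Minimum mean = 1.000, attained e.g. along the cycle 2 → 2 with weight 1 and length 1. So λ(A) = 1/1 = 1.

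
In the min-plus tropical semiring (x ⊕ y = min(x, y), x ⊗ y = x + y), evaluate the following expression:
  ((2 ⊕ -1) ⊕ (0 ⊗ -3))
((2 ⊕ -1) ⊕ (0 ⊗ -3)) = -3

Expand innermost to outermost. Recall ⊕ takes the minimum of its arguments and ⊗ takes their sum. Working out the expression ((2 ⊕ -1) ⊕ (0 ⊗ -3)) gives -3.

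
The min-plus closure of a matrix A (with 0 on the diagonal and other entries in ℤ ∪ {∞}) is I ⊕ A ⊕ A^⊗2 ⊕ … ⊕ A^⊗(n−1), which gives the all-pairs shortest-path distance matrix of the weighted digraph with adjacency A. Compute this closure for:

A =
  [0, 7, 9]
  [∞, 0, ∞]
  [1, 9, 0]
Closure =
  [0, 7, 9]
  [∞, 0, ∞]
  [1, 8, 0]

This is the Floyd-Warshall all-pairs shortest-path computation. For each intermediate vertex k = 0, 1, …, 2, update dist[i][j] ← min(dist[i][j], dist[i][k] + dist[k][j]). The final matrix gives, for each (i, j), the minimum total weight of any directed path from i to j (possibly empty when i = j).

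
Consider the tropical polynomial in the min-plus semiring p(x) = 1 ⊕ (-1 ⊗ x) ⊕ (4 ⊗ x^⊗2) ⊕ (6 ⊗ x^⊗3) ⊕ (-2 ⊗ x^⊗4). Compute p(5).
p(5) = 1

A tropical monomial a ⊗ x^⊗i evaluates to a + i · x. Evaluating each term at x = 5:
  Term 0 contributes 1 + 0 · 5 = 1
  Term 1 contributes -1 + 1 · 5 = 4
  Term 2 contributes 4 + 2 · 5 = 14
  Term 3 contributes 6 + 3 · 5 = 21
  Term 4 contributes -2 + 4 · 5 = 18
p(5) = ⊕ of these = min[1, 4, 14, 21, 18] = 1.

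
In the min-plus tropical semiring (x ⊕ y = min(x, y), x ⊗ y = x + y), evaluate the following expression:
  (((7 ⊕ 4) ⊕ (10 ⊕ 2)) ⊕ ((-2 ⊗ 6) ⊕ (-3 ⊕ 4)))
(((7 ⊕ 4) ⊕ (10 ⊕ 2)) ⊕ ((-2 ⊗ 6) ⊕ (-3 ⊕ 4))) = -3

Expand innermost to outermost. Recall ⊕ takes the minimum of its arguments and ⊗ takes their sum. Working out the expression (((7 ⊕ 4) ⊕ (10 ⊕ 2)) ⊕ ((-2 ⊗ 6) ⊕ (-3 ⊕ 4))) gives -3.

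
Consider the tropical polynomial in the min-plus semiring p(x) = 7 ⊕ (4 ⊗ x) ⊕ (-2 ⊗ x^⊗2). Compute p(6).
p(6) = 7

A tropical monomial a ⊗ x^⊗i evaluates to a + i · x. Evaluating each term at x = 6:
  Term 0 contributes 7 + 0 · 6 = 7
  Term 1 contributes 4 + 1 · 6 = 10
  Term 2 contributes -2 + 2 · 6 = 10
p(6) = ⊕ of these = min[7, 10, 10] = 7.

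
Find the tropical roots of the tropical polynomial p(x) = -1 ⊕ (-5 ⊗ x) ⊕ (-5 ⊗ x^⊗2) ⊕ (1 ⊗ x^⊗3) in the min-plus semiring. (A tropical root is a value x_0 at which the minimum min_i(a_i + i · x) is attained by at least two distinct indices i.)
Roots: {-6, 0, 4}

Each tropical root is a break point of the lower envelope of the lines y = a_i + i · x (there are 4 lines, with slopes 0, 1, ..., 3). Only the lines that attain the minimum somewhere contribute to roots; other lines are dominated. Here the surviving (envelope) indices are i = 3, i = 2, i = 1, i = 0.
Intersections between consecutive envelope lines give the roots: for adjacent envelope indices i < j the intersection is x = (a_i − a_j) / (j − i). Reading off the sorted break points: {-6, 0, 4}.
Verification: at each break x_0, at least two indices attain the minimum of min_i(a_i + i · x_0).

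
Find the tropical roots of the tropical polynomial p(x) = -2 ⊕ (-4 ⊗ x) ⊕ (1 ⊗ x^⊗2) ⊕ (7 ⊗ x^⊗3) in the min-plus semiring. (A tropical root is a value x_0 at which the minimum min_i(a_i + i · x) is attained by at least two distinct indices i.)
Roots: {-6, -5, 2}

Each tropical root is a break point of the lower envelope of the lines y = a_i + i · x (there are 4 lines, with slopes 0, 1, ..., 3). Only the lines that attain the minimum somewhere contribute to roots; other lines are dominated. Here the surviving (envelope) indices are i = 3, i = 2, i = 1, i = 0.
Intersections between consecutive envelope lines give the roots: for adjacent envelope indices i < j the intersection is x = (a_i − a_j) / (j − i). Reading off the sorted break points: {-6, -5, 2}.
Verification: at each break x_0, at least two indices attain the minimum of min_i(a_i + i · x_0).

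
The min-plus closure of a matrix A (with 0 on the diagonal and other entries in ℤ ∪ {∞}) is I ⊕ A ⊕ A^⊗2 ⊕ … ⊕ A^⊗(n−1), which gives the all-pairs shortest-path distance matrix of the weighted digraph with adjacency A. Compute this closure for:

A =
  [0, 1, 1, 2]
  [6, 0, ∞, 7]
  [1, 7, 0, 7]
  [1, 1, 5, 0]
Closure =
  [0, 1, 1, 2]
  [6, 0, 7, 7]
  [1, 2, 0, 3]
  [1, 1, 2, 0]

This is the Floyd-Warshall all-pairs shortest-path computation. For each intermediate vertex k = 0, 1, …, 3, update dist[i][j] ← min(dist[i][j], dist[i][k] + dist[k][j]). The final matrix gives, for each (i, j), the minimum total weight of any directed path from i to j (possibly empty when i = j).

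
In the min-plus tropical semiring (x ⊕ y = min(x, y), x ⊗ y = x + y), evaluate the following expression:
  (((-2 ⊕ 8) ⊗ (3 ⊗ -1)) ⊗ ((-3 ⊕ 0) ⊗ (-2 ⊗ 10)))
(((-2 ⊕ 8) ⊗ (3 ⊗ -1)) ⊗ ((-3 ⊕ 0) ⊗ (-2 ⊗ 10))) = 5

Expand innermost to outermost. Recall ⊕ takes the minimum of its arguments and ⊗ takes their sum. Working out the expression (((-2 ⊕ 8) ⊗ (3 ⊗ -1)) ⊗ ((-3 ⊕ 0) ⊗ (-2 ⊗ 10))) gives 5.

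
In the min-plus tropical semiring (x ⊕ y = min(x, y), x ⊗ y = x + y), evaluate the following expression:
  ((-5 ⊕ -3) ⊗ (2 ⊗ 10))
((-5 ⊕ -3) ⊗ (2 ⊗ 10)) = 7

Expand innermost to outermost. Recall ⊕ takes the minimum of its arguments and ⊗ takes their sum. Working out the expression ((-5 ⊕ -3) ⊗ (2 ⊗ 10)) gives 7.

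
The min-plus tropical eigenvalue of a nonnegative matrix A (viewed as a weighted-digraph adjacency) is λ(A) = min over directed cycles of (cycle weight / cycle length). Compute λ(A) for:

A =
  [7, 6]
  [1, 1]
λ(A) = 1

Enumerate directed cycles and compute their means (weight / length). Sample:
  cycle 0 → 0: weight = 7, length = 1, mean = 7/1 ≈ 7.000
  cycle 1 → 1: weight = 1, length = 1, mean = 1/1 ≈ 1.000
  cycle 0 → 1 → 0: weight = 7, length = 2, mean = 7/2 ≈ 3.500
  cycle 1 → 0 → 1: weight = 7, length = 2, mean = 7/2 ≈ 3.500
Minimum mean = 1.000, attained e.g. along the cycle 1 → 1 with weight 1 and length 1. So λ(A) = 1/1 = 1.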